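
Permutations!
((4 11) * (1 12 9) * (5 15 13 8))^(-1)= (1 9 12)(4 11)(5 8 13 15)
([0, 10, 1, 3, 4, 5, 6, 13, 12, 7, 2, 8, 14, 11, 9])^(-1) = [0, 2, 10, 3, 4, 5, 6, 9, 11, 14, 1, 13, 8, 7, 12]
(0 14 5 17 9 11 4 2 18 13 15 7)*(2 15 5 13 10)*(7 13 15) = (0 14 15 13 5 17 9 11 4 7)(2 18 10) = [14, 1, 18, 3, 7, 17, 6, 0, 8, 11, 2, 4, 12, 5, 15, 13, 16, 9, 10]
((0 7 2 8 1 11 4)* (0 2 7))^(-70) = (11)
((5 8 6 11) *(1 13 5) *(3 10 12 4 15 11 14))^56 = ((1 13 5 8 6 14 3 10 12 4 15 11))^56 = (1 12 6)(3 5 15)(4 14 13)(8 11 10)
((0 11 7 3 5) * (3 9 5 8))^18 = ((0 11 7 9 5)(3 8))^18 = (0 9 11 5 7)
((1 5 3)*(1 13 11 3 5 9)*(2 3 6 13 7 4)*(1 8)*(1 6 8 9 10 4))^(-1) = ((1 10 4 2 3 7)(6 13 11 8))^(-1) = (1 7 3 2 4 10)(6 8 11 13)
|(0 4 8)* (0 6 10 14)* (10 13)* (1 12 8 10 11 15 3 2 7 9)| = |(0 4 10 14)(1 12 8 6 13 11 15 3 2 7 9)| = 44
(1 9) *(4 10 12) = (1 9)(4 10 12) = [0, 9, 2, 3, 10, 5, 6, 7, 8, 1, 12, 11, 4]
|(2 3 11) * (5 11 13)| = |(2 3 13 5 11)| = 5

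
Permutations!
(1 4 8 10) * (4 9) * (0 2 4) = (0 2 4 8 10 1 9) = [2, 9, 4, 3, 8, 5, 6, 7, 10, 0, 1]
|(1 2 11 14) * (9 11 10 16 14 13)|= |(1 2 10 16 14)(9 11 13)|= 15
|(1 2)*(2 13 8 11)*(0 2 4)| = 7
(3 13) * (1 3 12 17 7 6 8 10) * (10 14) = (1 3 13 12 17 7 6 8 14 10) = [0, 3, 2, 13, 4, 5, 8, 6, 14, 9, 1, 11, 17, 12, 10, 15, 16, 7]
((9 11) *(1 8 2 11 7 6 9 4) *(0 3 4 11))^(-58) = ((11)(0 3 4 1 8 2)(6 9 7))^(-58) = (11)(0 4 8)(1 2 3)(6 7 9)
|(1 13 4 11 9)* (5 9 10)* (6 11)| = |(1 13 4 6 11 10 5 9)| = 8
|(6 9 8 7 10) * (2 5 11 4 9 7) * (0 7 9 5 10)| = |(0 7)(2 10 6 9 8)(4 5 11)| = 30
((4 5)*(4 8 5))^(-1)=(5 8)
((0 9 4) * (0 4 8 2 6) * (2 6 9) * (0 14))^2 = ((0 2 9 8 6 14))^2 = (0 9 6)(2 8 14)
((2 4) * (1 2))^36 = (4)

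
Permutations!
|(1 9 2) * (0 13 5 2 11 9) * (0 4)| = |(0 13 5 2 1 4)(9 11)| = 6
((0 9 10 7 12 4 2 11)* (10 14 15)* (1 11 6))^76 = ((0 9 14 15 10 7 12 4 2 6 1 11))^76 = (0 10 2)(1 14 12)(4 11 15)(6 9 7)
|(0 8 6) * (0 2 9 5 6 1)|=12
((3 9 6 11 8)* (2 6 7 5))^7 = ((2 6 11 8 3 9 7 5))^7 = (2 5 7 9 3 8 11 6)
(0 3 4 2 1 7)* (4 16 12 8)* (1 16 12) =[3, 7, 16, 12, 2, 5, 6, 0, 4, 9, 10, 11, 8, 13, 14, 15, 1] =(0 3 12 8 4 2 16 1 7)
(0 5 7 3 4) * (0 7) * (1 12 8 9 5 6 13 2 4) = [6, 12, 4, 1, 7, 0, 13, 3, 9, 5, 10, 11, 8, 2] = (0 6 13 2 4 7 3 1 12 8 9 5)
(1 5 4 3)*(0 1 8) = [1, 5, 2, 8, 3, 4, 6, 7, 0] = (0 1 5 4 3 8)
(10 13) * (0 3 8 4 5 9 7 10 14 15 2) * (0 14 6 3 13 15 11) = (0 13 6 3 8 4 5 9 7 10 15 2 14 11) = [13, 1, 14, 8, 5, 9, 3, 10, 4, 7, 15, 0, 12, 6, 11, 2]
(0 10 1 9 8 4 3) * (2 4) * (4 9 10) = (0 4 3)(1 10)(2 9 8) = [4, 10, 9, 0, 3, 5, 6, 7, 2, 8, 1]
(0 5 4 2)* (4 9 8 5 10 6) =(0 10 6 4 2)(5 9 8) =[10, 1, 0, 3, 2, 9, 4, 7, 5, 8, 6]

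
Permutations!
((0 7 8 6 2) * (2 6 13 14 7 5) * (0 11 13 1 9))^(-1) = (0 9 1 8 7 14 13 11 2 5) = ((0 5 2 11 13 14 7 8 1 9))^(-1)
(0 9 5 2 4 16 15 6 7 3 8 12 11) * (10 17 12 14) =(0 9 5 2 4 16 15 6 7 3 8 14 10 17 12 11) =[9, 1, 4, 8, 16, 2, 7, 3, 14, 5, 17, 0, 11, 13, 10, 6, 15, 12]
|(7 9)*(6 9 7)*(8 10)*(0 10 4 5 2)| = 6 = |(0 10 8 4 5 2)(6 9)|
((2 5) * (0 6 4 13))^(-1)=((0 6 4 13)(2 5))^(-1)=(0 13 4 6)(2 5)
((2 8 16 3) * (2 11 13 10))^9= (2 16 11 10 8 3 13)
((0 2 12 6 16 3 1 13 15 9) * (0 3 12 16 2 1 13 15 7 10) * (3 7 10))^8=((0 1 15 9 7 3 13 10)(2 16 12 6))^8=(16)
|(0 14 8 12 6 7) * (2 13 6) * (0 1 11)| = 10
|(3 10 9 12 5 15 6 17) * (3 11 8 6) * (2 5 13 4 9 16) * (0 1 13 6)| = 30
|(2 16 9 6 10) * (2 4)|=|(2 16 9 6 10 4)|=6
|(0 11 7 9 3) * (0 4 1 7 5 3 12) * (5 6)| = 10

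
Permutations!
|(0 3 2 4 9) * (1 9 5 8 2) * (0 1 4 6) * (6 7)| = 8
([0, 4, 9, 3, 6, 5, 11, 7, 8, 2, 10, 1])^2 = [0, 6, 2, 3, 11, 5, 1, 7, 8, 9, 10, 4]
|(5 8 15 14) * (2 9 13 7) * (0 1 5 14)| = 20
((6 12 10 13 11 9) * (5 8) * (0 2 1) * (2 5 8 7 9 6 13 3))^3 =(0 9 6 3)(1 7 11 10)(2 5 13 12)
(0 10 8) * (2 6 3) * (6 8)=[10, 1, 8, 2, 4, 5, 3, 7, 0, 9, 6]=(0 10 6 3 2 8)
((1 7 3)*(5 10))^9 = (5 10)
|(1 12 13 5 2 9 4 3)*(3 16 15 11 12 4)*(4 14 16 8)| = 22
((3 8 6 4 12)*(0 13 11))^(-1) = (0 11 13)(3 12 4 6 8)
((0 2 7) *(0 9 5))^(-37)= (0 9 2 5 7)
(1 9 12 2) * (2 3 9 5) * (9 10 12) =(1 5 2)(3 10 12) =[0, 5, 1, 10, 4, 2, 6, 7, 8, 9, 12, 11, 3]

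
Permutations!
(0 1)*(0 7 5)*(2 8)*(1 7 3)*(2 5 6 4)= (0 7 6 4 2 8 5)(1 3)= [7, 3, 8, 1, 2, 0, 4, 6, 5]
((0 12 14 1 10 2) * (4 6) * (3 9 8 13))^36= (14)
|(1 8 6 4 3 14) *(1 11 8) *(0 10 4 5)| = |(0 10 4 3 14 11 8 6 5)| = 9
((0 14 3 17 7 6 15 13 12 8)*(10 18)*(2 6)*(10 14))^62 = (0 13 2 3 10 12 6 17 18 8 15 7 14)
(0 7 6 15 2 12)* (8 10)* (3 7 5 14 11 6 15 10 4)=(0 5 14 11 6 10 8 4 3 7 15 2 12)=[5, 1, 12, 7, 3, 14, 10, 15, 4, 9, 8, 6, 0, 13, 11, 2]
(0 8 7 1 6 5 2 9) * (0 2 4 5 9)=(0 8 7 1 6 9 2)(4 5)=[8, 6, 0, 3, 5, 4, 9, 1, 7, 2]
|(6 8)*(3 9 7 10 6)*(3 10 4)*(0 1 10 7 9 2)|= |(0 1 10 6 8 7 4 3 2)|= 9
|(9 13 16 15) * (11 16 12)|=6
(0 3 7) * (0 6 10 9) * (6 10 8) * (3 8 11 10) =(0 8 6 11 10 9)(3 7) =[8, 1, 2, 7, 4, 5, 11, 3, 6, 0, 9, 10]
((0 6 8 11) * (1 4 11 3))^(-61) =(0 8 1 11 6 3 4)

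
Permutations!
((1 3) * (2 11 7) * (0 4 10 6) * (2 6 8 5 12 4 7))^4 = (0 7 6)(4 12 5 8 10)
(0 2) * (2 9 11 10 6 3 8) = [9, 1, 0, 8, 4, 5, 3, 7, 2, 11, 6, 10] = (0 9 11 10 6 3 8 2)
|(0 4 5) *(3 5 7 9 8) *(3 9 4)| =6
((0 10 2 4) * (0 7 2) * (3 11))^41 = ((0 10)(2 4 7)(3 11))^41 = (0 10)(2 7 4)(3 11)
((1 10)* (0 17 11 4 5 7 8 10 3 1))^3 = (0 4 8 17 5 10 11 7)(1 3)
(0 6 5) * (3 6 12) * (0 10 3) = (0 12)(3 6 5 10) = [12, 1, 2, 6, 4, 10, 5, 7, 8, 9, 3, 11, 0]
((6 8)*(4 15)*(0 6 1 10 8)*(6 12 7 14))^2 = (15)(0 7 6 12 14)(1 8 10)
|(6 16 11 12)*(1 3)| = |(1 3)(6 16 11 12)| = 4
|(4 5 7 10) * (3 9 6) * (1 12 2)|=|(1 12 2)(3 9 6)(4 5 7 10)|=12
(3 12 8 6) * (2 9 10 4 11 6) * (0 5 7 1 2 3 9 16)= (0 5 7 1 2 16)(3 12 8)(4 11 6 9 10)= [5, 2, 16, 12, 11, 7, 9, 1, 3, 10, 4, 6, 8, 13, 14, 15, 0]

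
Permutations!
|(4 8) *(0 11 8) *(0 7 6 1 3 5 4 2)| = |(0 11 8 2)(1 3 5 4 7 6)| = 12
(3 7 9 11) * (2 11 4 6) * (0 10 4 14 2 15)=(0 10 4 6 15)(2 11 3 7 9 14)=[10, 1, 11, 7, 6, 5, 15, 9, 8, 14, 4, 3, 12, 13, 2, 0]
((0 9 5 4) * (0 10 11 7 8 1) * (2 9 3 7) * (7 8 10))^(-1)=(0 1 8 3)(2 11 10 7 4 5 9)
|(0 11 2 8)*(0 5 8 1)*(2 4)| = |(0 11 4 2 1)(5 8)| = 10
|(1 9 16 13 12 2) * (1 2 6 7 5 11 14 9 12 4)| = |(1 12 6 7 5 11 14 9 16 13 4)| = 11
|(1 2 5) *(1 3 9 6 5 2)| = |(3 9 6 5)| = 4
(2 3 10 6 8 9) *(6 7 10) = (2 3 6 8 9)(7 10) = [0, 1, 3, 6, 4, 5, 8, 10, 9, 2, 7]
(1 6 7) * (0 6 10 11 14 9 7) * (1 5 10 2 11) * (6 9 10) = (0 9 7 5 6)(1 2 11 14 10) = [9, 2, 11, 3, 4, 6, 0, 5, 8, 7, 1, 14, 12, 13, 10]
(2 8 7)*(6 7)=(2 8 6 7)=[0, 1, 8, 3, 4, 5, 7, 2, 6]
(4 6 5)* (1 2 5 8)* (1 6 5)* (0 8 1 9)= (0 8 6 1 2 9)(4 5)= [8, 2, 9, 3, 5, 4, 1, 7, 6, 0]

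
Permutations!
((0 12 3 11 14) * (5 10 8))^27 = (0 3 14 12 11)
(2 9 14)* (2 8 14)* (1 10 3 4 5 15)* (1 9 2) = (1 10 3 4 5 15 9)(8 14) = [0, 10, 2, 4, 5, 15, 6, 7, 14, 1, 3, 11, 12, 13, 8, 9]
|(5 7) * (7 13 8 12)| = 5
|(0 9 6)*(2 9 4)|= 5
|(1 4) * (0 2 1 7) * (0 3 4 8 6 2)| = |(1 8 6 2)(3 4 7)| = 12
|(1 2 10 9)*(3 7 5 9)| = 7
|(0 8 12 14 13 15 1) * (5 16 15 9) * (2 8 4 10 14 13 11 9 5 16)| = |(0 4 10 14 11 9 16 15 1)(2 8 12 13 5)| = 45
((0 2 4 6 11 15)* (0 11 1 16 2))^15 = ((1 16 2 4 6)(11 15))^15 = (16)(11 15)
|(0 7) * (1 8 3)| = 6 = |(0 7)(1 8 3)|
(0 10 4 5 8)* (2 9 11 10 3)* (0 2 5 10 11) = (11)(0 3 5 8 2 9)(4 10) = [3, 1, 9, 5, 10, 8, 6, 7, 2, 0, 4, 11]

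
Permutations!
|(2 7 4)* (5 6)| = |(2 7 4)(5 6)| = 6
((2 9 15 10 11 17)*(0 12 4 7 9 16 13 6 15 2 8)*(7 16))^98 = (0 8 17 11 10 15 6 13 16 4 12)(2 9 7)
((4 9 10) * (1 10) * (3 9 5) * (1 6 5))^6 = (10)(3 6)(5 9)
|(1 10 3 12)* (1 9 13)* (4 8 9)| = 8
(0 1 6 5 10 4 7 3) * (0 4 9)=(0 1 6 5 10 9)(3 4 7)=[1, 6, 2, 4, 7, 10, 5, 3, 8, 0, 9]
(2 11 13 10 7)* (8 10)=(2 11 13 8 10 7)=[0, 1, 11, 3, 4, 5, 6, 2, 10, 9, 7, 13, 12, 8]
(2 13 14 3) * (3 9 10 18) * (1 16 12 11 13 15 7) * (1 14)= (1 16 12 11 13)(2 15 7 14 9 10 18 3)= [0, 16, 15, 2, 4, 5, 6, 14, 8, 10, 18, 13, 11, 1, 9, 7, 12, 17, 3]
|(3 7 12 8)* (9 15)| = |(3 7 12 8)(9 15)| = 4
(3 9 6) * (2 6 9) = (9)(2 6 3) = [0, 1, 6, 2, 4, 5, 3, 7, 8, 9]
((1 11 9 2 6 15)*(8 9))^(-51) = (1 6 9 11 15 2 8)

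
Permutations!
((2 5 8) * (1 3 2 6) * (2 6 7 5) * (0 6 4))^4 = (0 4 3 1 6)(5 8 7)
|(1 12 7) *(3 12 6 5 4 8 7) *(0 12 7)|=|(0 12 3 7 1 6 5 4 8)|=9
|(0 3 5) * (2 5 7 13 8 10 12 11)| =10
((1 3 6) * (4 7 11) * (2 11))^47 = ((1 3 6)(2 11 4 7))^47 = (1 6 3)(2 7 4 11)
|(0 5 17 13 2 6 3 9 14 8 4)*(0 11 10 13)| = |(0 5 17)(2 6 3 9 14 8 4 11 10 13)| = 30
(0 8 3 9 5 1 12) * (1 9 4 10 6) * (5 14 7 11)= (0 8 3 4 10 6 1 12)(5 9 14 7 11)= [8, 12, 2, 4, 10, 9, 1, 11, 3, 14, 6, 5, 0, 13, 7]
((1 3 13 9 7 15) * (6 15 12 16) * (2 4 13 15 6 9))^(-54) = (7 16)(9 12)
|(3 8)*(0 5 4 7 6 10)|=|(0 5 4 7 6 10)(3 8)|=6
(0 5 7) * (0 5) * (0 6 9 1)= (0 6 9 1)(5 7)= [6, 0, 2, 3, 4, 7, 9, 5, 8, 1]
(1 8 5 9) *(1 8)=[0, 1, 2, 3, 4, 9, 6, 7, 5, 8]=(5 9 8)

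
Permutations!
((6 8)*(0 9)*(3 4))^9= (0 9)(3 4)(6 8)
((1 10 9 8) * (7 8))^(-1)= (1 8 7 9 10)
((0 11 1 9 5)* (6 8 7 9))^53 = (0 7 1 5 8 11 9 6)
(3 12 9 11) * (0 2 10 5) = (0 2 10 5)(3 12 9 11) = [2, 1, 10, 12, 4, 0, 6, 7, 8, 11, 5, 3, 9]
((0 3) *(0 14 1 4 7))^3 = (0 1)(3 4)(7 14) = ((0 3 14 1 4 7))^3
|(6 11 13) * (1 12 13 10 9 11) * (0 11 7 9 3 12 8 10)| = 14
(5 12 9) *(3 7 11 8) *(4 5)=(3 7 11 8)(4 5 12 9)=[0, 1, 2, 7, 5, 12, 6, 11, 3, 4, 10, 8, 9]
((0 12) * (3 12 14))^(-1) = (0 12 3 14)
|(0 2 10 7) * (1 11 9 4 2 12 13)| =|(0 12 13 1 11 9 4 2 10 7)| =10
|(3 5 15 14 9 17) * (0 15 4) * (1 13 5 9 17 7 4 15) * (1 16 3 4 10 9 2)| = |(0 16 3 2 1 13 5 15 14 17 4)(7 10 9)| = 33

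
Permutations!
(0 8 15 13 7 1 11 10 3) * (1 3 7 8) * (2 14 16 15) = (0 1 11 10 7 3)(2 14 16 15 13 8) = [1, 11, 14, 0, 4, 5, 6, 3, 2, 9, 7, 10, 12, 8, 16, 13, 15]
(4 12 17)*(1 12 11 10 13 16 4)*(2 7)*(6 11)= (1 12 17)(2 7)(4 6 11 10 13 16)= [0, 12, 7, 3, 6, 5, 11, 2, 8, 9, 13, 10, 17, 16, 14, 15, 4, 1]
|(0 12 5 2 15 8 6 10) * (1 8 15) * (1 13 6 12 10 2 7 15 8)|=30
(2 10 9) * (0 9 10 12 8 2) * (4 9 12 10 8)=[12, 1, 10, 3, 9, 5, 6, 7, 2, 0, 8, 11, 4]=(0 12 4 9)(2 10 8)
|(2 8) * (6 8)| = 3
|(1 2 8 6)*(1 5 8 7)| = 3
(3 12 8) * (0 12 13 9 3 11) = [12, 1, 2, 13, 4, 5, 6, 7, 11, 3, 10, 0, 8, 9] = (0 12 8 11)(3 13 9)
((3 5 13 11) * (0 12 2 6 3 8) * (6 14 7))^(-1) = (0 8 11 13 5 3 6 7 14 2 12)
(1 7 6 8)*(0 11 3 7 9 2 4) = (0 11 3 7 6 8 1 9 2 4) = [11, 9, 4, 7, 0, 5, 8, 6, 1, 2, 10, 3]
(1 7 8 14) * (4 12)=(1 7 8 14)(4 12)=[0, 7, 2, 3, 12, 5, 6, 8, 14, 9, 10, 11, 4, 13, 1]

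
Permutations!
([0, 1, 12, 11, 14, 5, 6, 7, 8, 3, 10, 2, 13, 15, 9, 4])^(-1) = [0, 1, 11, 9, 15, 5, 6, 7, 8, 14, 10, 3, 2, 12, 4, 13]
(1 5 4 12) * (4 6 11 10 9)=(1 5 6 11 10 9 4 12)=[0, 5, 2, 3, 12, 6, 11, 7, 8, 4, 9, 10, 1]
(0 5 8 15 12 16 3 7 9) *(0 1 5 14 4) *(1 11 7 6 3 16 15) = (16)(0 14 4)(1 5 8)(3 6)(7 9 11)(12 15) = [14, 5, 2, 6, 0, 8, 3, 9, 1, 11, 10, 7, 15, 13, 4, 12, 16]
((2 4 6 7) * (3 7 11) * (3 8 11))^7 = (2 6 7 4 3)(8 11)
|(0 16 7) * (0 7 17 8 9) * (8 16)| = |(0 8 9)(16 17)| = 6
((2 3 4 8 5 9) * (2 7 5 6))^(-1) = ((2 3 4 8 6)(5 9 7))^(-1) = (2 6 8 4 3)(5 7 9)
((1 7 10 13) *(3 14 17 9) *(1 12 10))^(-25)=((1 7)(3 14 17 9)(10 13 12))^(-25)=(1 7)(3 9 17 14)(10 12 13)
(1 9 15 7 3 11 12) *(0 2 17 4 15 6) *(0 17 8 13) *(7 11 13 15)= (0 2 8 15 11 12 1 9 6 17 4 7 3 13)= [2, 9, 8, 13, 7, 5, 17, 3, 15, 6, 10, 12, 1, 0, 14, 11, 16, 4]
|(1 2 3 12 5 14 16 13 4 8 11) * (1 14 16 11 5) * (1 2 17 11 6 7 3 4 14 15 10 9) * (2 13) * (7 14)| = |(1 17 11 15 10 9)(2 4 8 5 16)(3 12 13 7)(6 14)| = 60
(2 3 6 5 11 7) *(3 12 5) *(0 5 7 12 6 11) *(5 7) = (0 7 2 6 3 11 12 5) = [7, 1, 6, 11, 4, 0, 3, 2, 8, 9, 10, 12, 5]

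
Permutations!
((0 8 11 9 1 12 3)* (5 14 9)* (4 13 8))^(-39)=(0 5 3 11 12 8 1 13 9 4 14)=((0 4 13 8 11 5 14 9 1 12 3))^(-39)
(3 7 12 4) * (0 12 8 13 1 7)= [12, 7, 2, 0, 3, 5, 6, 8, 13, 9, 10, 11, 4, 1]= (0 12 4 3)(1 7 8 13)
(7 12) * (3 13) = (3 13)(7 12) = [0, 1, 2, 13, 4, 5, 6, 12, 8, 9, 10, 11, 7, 3]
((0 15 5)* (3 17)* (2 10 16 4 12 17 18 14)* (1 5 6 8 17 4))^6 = ((0 15 6 8 17 3 18 14 2 10 16 1 5)(4 12))^6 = (0 18 5 3 1 17 16 8 10 6 2 15 14)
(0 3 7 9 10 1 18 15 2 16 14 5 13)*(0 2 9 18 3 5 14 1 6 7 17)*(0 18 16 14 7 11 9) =(0 5 13 2 14 7 16 1 3 17 18 15)(6 11 9 10) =[5, 3, 14, 17, 4, 13, 11, 16, 8, 10, 6, 9, 12, 2, 7, 0, 1, 18, 15]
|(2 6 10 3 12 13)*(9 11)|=|(2 6 10 3 12 13)(9 11)|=6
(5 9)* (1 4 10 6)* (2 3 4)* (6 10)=(10)(1 2 3 4 6)(5 9)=[0, 2, 3, 4, 6, 9, 1, 7, 8, 5, 10]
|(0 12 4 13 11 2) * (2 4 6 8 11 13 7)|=8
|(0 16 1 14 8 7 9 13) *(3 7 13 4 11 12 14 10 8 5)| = 24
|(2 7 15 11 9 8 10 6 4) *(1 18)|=18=|(1 18)(2 7 15 11 9 8 10 6 4)|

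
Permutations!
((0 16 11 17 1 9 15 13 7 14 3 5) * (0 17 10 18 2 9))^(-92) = (0 17 3 7 15 2 10 16 1 5 14 13 9 18 11) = ((0 16 11 10 18 2 9 15 13 7 14 3 5 17 1))^(-92)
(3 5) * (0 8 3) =(0 8 3 5) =[8, 1, 2, 5, 4, 0, 6, 7, 3]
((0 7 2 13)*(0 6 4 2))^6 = (2 6)(4 13)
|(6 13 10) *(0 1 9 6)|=6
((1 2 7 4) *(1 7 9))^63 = (9)(4 7)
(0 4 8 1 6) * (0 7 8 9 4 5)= [5, 6, 2, 3, 9, 0, 7, 8, 1, 4]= (0 5)(1 6 7 8)(4 9)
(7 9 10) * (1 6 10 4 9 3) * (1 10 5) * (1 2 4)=[0, 6, 4, 10, 9, 2, 5, 3, 8, 1, 7]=(1 6 5 2 4 9)(3 10 7)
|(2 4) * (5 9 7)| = |(2 4)(5 9 7)| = 6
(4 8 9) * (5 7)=(4 8 9)(5 7)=[0, 1, 2, 3, 8, 7, 6, 5, 9, 4]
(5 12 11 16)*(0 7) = (0 7)(5 12 11 16) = [7, 1, 2, 3, 4, 12, 6, 0, 8, 9, 10, 16, 11, 13, 14, 15, 5]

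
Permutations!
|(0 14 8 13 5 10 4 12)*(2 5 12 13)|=9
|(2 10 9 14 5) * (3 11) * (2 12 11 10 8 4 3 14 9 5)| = |(2 8 4 3 10 5 12 11 14)| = 9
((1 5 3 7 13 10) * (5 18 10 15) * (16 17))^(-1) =(1 10 18)(3 5 15 13 7)(16 17)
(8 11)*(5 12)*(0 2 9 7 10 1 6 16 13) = (0 2 9 7 10 1 6 16 13)(5 12)(8 11) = [2, 6, 9, 3, 4, 12, 16, 10, 11, 7, 1, 8, 5, 0, 14, 15, 13]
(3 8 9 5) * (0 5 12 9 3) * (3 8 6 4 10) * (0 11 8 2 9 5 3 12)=[3, 1, 9, 6, 10, 11, 4, 7, 2, 0, 12, 8, 5]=(0 3 6 4 10 12 5 11 8 2 9)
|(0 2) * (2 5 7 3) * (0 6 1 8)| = |(0 5 7 3 2 6 1 8)| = 8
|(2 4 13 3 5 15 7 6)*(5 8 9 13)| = |(2 4 5 15 7 6)(3 8 9 13)| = 12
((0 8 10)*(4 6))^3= (10)(4 6)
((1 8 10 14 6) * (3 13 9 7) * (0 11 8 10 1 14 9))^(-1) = (0 13 3 7 9 10 1 8 11)(6 14)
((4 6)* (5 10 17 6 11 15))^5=((4 11 15 5 10 17 6))^5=(4 17 5 11 6 10 15)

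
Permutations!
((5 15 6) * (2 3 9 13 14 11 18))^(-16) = ((2 3 9 13 14 11 18)(5 15 6))^(-16) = (2 11 13 3 18 14 9)(5 6 15)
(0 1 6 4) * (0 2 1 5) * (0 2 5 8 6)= (0 8 6 4 5 2 1)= [8, 0, 1, 3, 5, 2, 4, 7, 6]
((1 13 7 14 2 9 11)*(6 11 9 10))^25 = ((1 13 7 14 2 10 6 11))^25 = (1 13 7 14 2 10 6 11)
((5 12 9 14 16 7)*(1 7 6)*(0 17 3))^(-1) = (0 3 17)(1 6 16 14 9 12 5 7)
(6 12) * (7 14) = [0, 1, 2, 3, 4, 5, 12, 14, 8, 9, 10, 11, 6, 13, 7] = (6 12)(7 14)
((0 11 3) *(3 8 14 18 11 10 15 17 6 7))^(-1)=(0 3 7 6 17 15 10)(8 11 18 14)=((0 10 15 17 6 7 3)(8 14 18 11))^(-1)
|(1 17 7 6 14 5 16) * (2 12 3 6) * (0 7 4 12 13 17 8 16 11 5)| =30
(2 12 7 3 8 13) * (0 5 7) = [5, 1, 12, 8, 4, 7, 6, 3, 13, 9, 10, 11, 0, 2] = (0 5 7 3 8 13 2 12)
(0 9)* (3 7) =(0 9)(3 7) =[9, 1, 2, 7, 4, 5, 6, 3, 8, 0]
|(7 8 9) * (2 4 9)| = |(2 4 9 7 8)| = 5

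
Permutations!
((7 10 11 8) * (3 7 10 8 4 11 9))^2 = (11)(3 8 9 7 10)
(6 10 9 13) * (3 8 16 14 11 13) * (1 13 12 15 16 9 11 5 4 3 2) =[0, 13, 1, 8, 3, 4, 10, 7, 9, 2, 11, 12, 15, 6, 5, 16, 14] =(1 13 6 10 11 12 15 16 14 5 4 3 8 9 2)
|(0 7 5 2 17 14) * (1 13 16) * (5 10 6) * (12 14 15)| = 30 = |(0 7 10 6 5 2 17 15 12 14)(1 13 16)|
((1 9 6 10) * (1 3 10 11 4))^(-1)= ((1 9 6 11 4)(3 10))^(-1)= (1 4 11 6 9)(3 10)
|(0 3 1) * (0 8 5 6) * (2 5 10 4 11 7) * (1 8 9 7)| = 12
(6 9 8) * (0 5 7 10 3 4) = (0 5 7 10 3 4)(6 9 8) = [5, 1, 2, 4, 0, 7, 9, 10, 6, 8, 3]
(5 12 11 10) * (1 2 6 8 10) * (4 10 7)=[0, 2, 6, 3, 10, 12, 8, 4, 7, 9, 5, 1, 11]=(1 2 6 8 7 4 10 5 12 11)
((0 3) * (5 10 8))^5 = (0 3)(5 8 10)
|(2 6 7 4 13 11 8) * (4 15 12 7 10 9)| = 24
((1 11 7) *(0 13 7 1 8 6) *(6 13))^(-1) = ((0 6)(1 11)(7 8 13))^(-1) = (0 6)(1 11)(7 13 8)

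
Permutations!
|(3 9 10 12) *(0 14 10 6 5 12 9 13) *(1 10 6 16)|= |(0 14 6 5 12 3 13)(1 10 9 16)|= 28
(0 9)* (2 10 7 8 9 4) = [4, 1, 10, 3, 2, 5, 6, 8, 9, 0, 7] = (0 4 2 10 7 8 9)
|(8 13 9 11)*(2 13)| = |(2 13 9 11 8)| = 5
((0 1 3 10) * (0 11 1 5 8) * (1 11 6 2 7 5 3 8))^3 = (11)(0 6 5)(1 3 2)(7 8 10)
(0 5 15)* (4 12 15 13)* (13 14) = (0 5 14 13 4 12 15) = [5, 1, 2, 3, 12, 14, 6, 7, 8, 9, 10, 11, 15, 4, 13, 0]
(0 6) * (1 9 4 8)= (0 6)(1 9 4 8)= [6, 9, 2, 3, 8, 5, 0, 7, 1, 4]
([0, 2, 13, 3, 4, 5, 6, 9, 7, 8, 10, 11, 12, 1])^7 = (1 2 13)(7 9 8)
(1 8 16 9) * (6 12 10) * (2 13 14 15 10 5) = (1 8 16 9)(2 13 14 15 10 6 12 5) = [0, 8, 13, 3, 4, 2, 12, 7, 16, 1, 6, 11, 5, 14, 15, 10, 9]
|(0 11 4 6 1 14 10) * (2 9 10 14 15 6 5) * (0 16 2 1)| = 28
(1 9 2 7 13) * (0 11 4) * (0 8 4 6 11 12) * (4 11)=(0 12)(1 9 2 7 13)(4 8 11 6)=[12, 9, 7, 3, 8, 5, 4, 13, 11, 2, 10, 6, 0, 1]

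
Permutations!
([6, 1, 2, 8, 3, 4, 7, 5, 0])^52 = (0 5 8 7 3 6 4)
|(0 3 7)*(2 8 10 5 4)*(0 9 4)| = |(0 3 7 9 4 2 8 10 5)| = 9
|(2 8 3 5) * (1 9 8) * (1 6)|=|(1 9 8 3 5 2 6)|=7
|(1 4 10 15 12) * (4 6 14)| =7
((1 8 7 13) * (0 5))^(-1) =((0 5)(1 8 7 13))^(-1) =(0 5)(1 13 7 8)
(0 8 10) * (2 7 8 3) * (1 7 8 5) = (0 3 2 8 10)(1 7 5) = [3, 7, 8, 2, 4, 1, 6, 5, 10, 9, 0]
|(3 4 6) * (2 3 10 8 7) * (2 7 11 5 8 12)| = 6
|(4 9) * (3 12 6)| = 6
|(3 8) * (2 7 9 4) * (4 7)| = 2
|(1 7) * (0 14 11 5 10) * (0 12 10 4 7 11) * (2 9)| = 10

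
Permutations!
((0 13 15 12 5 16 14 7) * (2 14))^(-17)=((0 13 15 12 5 16 2 14 7))^(-17)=(0 13 15 12 5 16 2 14 7)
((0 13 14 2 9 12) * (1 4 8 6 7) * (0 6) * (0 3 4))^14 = ((0 13 14 2 9 12 6 7 1)(3 4 8))^14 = (0 12 13 6 14 7 2 1 9)(3 8 4)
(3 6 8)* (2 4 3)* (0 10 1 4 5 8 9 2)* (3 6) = [10, 4, 5, 3, 6, 8, 9, 7, 0, 2, 1] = (0 10 1 4 6 9 2 5 8)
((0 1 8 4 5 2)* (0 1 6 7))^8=(0 7 6)(1 5 8 2 4)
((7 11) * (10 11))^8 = ((7 10 11))^8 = (7 11 10)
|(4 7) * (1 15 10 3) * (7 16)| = 12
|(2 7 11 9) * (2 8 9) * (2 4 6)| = |(2 7 11 4 6)(8 9)| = 10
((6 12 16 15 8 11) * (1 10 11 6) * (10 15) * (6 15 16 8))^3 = ((1 16 10 11)(6 12 8 15))^3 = (1 11 10 16)(6 15 8 12)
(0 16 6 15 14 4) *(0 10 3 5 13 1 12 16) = (1 12 16 6 15 14 4 10 3 5 13) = [0, 12, 2, 5, 10, 13, 15, 7, 8, 9, 3, 11, 16, 1, 4, 14, 6]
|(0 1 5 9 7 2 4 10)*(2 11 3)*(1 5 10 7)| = |(0 5 9 1 10)(2 4 7 11 3)| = 5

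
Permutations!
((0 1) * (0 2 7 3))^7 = (0 2 3 1 7)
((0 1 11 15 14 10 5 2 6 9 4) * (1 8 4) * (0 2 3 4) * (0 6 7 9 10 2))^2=((0 8 6 10 5 3 4)(1 11 15 14 2 7 9))^2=(0 6 5 4 8 10 3)(1 15 2 9 11 14 7)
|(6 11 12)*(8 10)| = |(6 11 12)(8 10)| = 6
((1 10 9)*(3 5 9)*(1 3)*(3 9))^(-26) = ((1 10)(3 5))^(-26) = (10)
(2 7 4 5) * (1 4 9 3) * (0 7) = (0 7 9 3 1 4 5 2) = [7, 4, 0, 1, 5, 2, 6, 9, 8, 3]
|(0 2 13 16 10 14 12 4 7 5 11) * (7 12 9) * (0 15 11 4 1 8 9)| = 42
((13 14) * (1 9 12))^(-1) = ((1 9 12)(13 14))^(-1) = (1 12 9)(13 14)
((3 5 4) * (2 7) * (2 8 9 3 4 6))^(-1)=((2 7 8 9 3 5 6))^(-1)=(2 6 5 3 9 8 7)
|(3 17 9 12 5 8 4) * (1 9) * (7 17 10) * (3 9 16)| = |(1 16 3 10 7 17)(4 9 12 5 8)| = 30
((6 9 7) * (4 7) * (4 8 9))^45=(8 9)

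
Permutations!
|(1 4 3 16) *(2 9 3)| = 6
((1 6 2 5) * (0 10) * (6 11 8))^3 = (0 10)(1 6)(2 11)(5 8)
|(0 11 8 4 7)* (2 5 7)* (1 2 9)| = 9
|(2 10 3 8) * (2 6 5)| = 6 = |(2 10 3 8 6 5)|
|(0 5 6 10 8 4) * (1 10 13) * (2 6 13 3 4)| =10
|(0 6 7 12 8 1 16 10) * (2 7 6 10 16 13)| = |(16)(0 10)(1 13 2 7 12 8)| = 6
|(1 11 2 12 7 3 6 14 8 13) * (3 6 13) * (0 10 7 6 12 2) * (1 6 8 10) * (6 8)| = 15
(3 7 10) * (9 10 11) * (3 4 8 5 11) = [0, 1, 2, 7, 8, 11, 6, 3, 5, 10, 4, 9] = (3 7)(4 8 5 11 9 10)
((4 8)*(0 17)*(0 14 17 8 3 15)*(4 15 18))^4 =(0 8 15)(3 18 4)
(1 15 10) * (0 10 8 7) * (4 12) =[10, 15, 2, 3, 12, 5, 6, 0, 7, 9, 1, 11, 4, 13, 14, 8] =(0 10 1 15 8 7)(4 12)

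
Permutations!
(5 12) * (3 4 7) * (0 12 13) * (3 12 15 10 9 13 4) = (0 15 10 9 13)(4 7 12 5) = [15, 1, 2, 3, 7, 4, 6, 12, 8, 13, 9, 11, 5, 0, 14, 10]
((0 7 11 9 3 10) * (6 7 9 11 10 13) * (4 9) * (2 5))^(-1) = ((0 4 9 3 13 6 7 10)(2 5))^(-1) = (0 10 7 6 13 3 9 4)(2 5)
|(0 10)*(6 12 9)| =|(0 10)(6 12 9)| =6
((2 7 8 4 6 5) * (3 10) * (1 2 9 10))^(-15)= ((1 2 7 8 4 6 5 9 10 3))^(-15)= (1 6)(2 5)(3 4)(7 9)(8 10)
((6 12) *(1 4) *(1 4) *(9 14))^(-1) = (6 12)(9 14)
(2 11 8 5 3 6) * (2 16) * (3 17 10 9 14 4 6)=(2 11 8 5 17 10 9 14 4 6 16)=[0, 1, 11, 3, 6, 17, 16, 7, 5, 14, 9, 8, 12, 13, 4, 15, 2, 10]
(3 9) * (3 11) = (3 9 11) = [0, 1, 2, 9, 4, 5, 6, 7, 8, 11, 10, 3]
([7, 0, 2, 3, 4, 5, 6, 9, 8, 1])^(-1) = (0 1 9 7)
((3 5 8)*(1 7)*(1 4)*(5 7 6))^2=(1 5 3 4 6 8 7)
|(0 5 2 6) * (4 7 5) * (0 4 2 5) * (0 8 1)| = |(0 2 6 4 7 8 1)| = 7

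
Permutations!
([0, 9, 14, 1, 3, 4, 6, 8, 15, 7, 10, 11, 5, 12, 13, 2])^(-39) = [0, 5, 7, 12, 13, 14, 6, 3, 1, 4, 10, 11, 2, 15, 8, 9]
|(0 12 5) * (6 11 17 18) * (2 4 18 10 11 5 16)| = 24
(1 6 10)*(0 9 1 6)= (0 9 1)(6 10)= [9, 0, 2, 3, 4, 5, 10, 7, 8, 1, 6]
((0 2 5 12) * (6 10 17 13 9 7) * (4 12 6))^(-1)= (0 12 4 7 9 13 17 10 6 5 2)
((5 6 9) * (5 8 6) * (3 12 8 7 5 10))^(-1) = (3 10 5 7 9 6 8 12)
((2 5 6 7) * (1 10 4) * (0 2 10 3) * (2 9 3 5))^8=(0 3 9)(1 6 10)(4 5 7)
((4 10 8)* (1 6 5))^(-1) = ((1 6 5)(4 10 8))^(-1) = (1 5 6)(4 8 10)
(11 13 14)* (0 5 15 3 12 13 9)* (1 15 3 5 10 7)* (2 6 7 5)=(0 10 5 3 12 13 14 11 9)(1 15 2 6 7)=[10, 15, 6, 12, 4, 3, 7, 1, 8, 0, 5, 9, 13, 14, 11, 2]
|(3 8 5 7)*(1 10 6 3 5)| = 10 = |(1 10 6 3 8)(5 7)|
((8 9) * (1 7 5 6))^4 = (9)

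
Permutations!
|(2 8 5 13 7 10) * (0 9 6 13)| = 9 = |(0 9 6 13 7 10 2 8 5)|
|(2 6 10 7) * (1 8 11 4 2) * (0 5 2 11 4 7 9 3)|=35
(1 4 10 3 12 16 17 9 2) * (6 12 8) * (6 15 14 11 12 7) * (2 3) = (1 4 10 2)(3 8 15 14 11 12 16 17 9)(6 7) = [0, 4, 1, 8, 10, 5, 7, 6, 15, 3, 2, 12, 16, 13, 11, 14, 17, 9]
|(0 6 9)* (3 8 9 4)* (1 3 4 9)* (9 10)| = 12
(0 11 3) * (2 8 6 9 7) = (0 11 3)(2 8 6 9 7) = [11, 1, 8, 0, 4, 5, 9, 2, 6, 7, 10, 3]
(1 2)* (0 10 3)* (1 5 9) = (0 10 3)(1 2 5 9) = [10, 2, 5, 0, 4, 9, 6, 7, 8, 1, 3]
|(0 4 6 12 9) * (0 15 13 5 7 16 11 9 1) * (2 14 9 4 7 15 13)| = |(0 7 16 11 4 6 12 1)(2 14 9 13 5 15)| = 24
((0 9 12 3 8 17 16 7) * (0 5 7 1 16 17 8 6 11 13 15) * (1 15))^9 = (17)(0 15 16 1 13 11 6 3 12 9)(5 7)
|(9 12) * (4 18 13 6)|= 4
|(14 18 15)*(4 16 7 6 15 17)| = |(4 16 7 6 15 14 18 17)| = 8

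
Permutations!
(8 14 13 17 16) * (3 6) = [0, 1, 2, 6, 4, 5, 3, 7, 14, 9, 10, 11, 12, 17, 13, 15, 8, 16] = (3 6)(8 14 13 17 16)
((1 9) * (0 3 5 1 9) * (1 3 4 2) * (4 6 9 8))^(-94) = ((0 6 9 8 4 2 1)(3 5))^(-94) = (0 4 6 2 9 1 8)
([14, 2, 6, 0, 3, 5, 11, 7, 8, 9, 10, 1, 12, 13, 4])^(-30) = [4, 6, 11, 14, 0, 5, 1, 7, 8, 9, 10, 2, 12, 13, 3]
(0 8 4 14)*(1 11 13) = (0 8 4 14)(1 11 13) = [8, 11, 2, 3, 14, 5, 6, 7, 4, 9, 10, 13, 12, 1, 0]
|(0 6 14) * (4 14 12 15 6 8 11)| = |(0 8 11 4 14)(6 12 15)| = 15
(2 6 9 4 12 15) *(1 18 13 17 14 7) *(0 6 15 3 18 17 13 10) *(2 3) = (0 6 9 4 12 2 15 3 18 10)(1 17 14 7) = [6, 17, 15, 18, 12, 5, 9, 1, 8, 4, 0, 11, 2, 13, 7, 3, 16, 14, 10]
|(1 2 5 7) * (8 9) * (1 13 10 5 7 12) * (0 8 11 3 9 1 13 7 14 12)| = 9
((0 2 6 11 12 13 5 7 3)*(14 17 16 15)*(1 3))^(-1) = ((0 2 6 11 12 13 5 7 1 3)(14 17 16 15))^(-1) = (0 3 1 7 5 13 12 11 6 2)(14 15 16 17)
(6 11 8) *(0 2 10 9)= (0 2 10 9)(6 11 8)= [2, 1, 10, 3, 4, 5, 11, 7, 6, 0, 9, 8]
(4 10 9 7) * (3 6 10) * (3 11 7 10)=(3 6)(4 11 7)(9 10)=[0, 1, 2, 6, 11, 5, 3, 4, 8, 10, 9, 7]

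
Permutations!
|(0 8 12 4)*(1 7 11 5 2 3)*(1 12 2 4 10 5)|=24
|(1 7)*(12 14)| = 2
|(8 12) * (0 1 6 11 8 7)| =|(0 1 6 11 8 12 7)| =7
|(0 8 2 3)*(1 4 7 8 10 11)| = 9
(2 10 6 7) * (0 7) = (0 7 2 10 6) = [7, 1, 10, 3, 4, 5, 0, 2, 8, 9, 6]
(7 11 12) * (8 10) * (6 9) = (6 9)(7 11 12)(8 10) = [0, 1, 2, 3, 4, 5, 9, 11, 10, 6, 8, 12, 7]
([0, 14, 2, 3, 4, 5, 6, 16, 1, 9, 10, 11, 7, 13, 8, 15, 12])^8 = (1 8 14)(7 12 16)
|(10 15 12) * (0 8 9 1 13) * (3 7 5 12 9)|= 11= |(0 8 3 7 5 12 10 15 9 1 13)|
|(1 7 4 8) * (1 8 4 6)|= 3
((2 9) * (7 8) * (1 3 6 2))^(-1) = ((1 3 6 2 9)(7 8))^(-1) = (1 9 2 6 3)(7 8)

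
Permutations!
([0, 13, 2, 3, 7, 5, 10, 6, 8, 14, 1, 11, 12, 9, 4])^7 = [0, 10, 2, 3, 14, 5, 7, 4, 8, 13, 6, 11, 12, 1, 9]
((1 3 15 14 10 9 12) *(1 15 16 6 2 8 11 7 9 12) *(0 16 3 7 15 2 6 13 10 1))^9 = ((0 16 13 10 12 2 8 11 15 14 1 7 9))^9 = (0 14 2 16 1 8 13 7 11 10 9 15 12)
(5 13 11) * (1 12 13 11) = (1 12 13)(5 11) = [0, 12, 2, 3, 4, 11, 6, 7, 8, 9, 10, 5, 13, 1]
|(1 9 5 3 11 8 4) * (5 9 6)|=|(1 6 5 3 11 8 4)|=7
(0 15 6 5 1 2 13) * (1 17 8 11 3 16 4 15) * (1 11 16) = (0 11 3 1 2 13)(4 15 6 5 17 8 16) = [11, 2, 13, 1, 15, 17, 5, 7, 16, 9, 10, 3, 12, 0, 14, 6, 4, 8]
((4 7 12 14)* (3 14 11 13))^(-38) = ((3 14 4 7 12 11 13))^(-38) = (3 12 14 11 4 13 7)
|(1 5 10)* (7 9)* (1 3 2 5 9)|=12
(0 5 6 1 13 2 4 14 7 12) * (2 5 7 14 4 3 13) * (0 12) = (14)(0 7)(1 2 3 13 5 6) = [7, 2, 3, 13, 4, 6, 1, 0, 8, 9, 10, 11, 12, 5, 14]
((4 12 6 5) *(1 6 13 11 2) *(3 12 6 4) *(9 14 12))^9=((1 4 6 5 3 9 14 12 13 11 2))^9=(1 11 12 9 5 4 2 13 14 3 6)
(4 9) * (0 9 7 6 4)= (0 9)(4 7 6)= [9, 1, 2, 3, 7, 5, 4, 6, 8, 0]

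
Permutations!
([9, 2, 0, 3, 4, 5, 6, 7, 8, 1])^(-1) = [2, 9, 1, 3, 4, 5, 6, 7, 8, 0]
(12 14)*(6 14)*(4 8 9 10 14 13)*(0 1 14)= (0 1 14 12 6 13 4 8 9 10)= [1, 14, 2, 3, 8, 5, 13, 7, 9, 10, 0, 11, 6, 4, 12]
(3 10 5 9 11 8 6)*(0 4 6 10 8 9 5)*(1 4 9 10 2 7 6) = (0 9 11 10)(1 4)(2 7 6 3 8) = [9, 4, 7, 8, 1, 5, 3, 6, 2, 11, 0, 10]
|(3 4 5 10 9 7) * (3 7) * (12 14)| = |(3 4 5 10 9)(12 14)| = 10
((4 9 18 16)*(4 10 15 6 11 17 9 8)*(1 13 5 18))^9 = ((1 13 5 18 16 10 15 6 11 17 9)(4 8))^9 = (1 17 6 10 18 13 9 11 15 16 5)(4 8)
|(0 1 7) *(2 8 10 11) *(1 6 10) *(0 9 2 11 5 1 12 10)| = |(0 6)(1 7 9 2 8 12 10 5)| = 8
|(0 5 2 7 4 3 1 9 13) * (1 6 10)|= 11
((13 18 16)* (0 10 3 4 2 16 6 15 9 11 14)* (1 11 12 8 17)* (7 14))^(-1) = (0 14 7 11 1 17 8 12 9 15 6 18 13 16 2 4 3 10)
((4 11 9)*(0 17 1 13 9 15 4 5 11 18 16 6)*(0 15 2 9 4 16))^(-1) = (0 18 4 13 1 17)(2 11 5 9)(6 16 15)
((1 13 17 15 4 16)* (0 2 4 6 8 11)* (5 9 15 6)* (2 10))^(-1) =(0 11 8 6 17 13 1 16 4 2 10)(5 15 9)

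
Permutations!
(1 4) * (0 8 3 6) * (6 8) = [6, 4, 2, 8, 1, 5, 0, 7, 3] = (0 6)(1 4)(3 8)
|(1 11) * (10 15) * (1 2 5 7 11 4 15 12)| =20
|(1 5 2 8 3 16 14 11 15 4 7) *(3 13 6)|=|(1 5 2 8 13 6 3 16 14 11 15 4 7)|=13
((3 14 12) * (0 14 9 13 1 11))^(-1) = (0 11 1 13 9 3 12 14)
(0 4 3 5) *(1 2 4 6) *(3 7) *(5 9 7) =[6, 2, 4, 9, 5, 0, 1, 3, 8, 7] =(0 6 1 2 4 5)(3 9 7)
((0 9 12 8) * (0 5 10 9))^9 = (5 8 12 9 10)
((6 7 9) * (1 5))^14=(6 9 7)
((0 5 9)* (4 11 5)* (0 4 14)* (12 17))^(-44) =(17)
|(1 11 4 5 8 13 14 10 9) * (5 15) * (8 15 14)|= 6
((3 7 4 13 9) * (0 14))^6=(14)(3 7 4 13 9)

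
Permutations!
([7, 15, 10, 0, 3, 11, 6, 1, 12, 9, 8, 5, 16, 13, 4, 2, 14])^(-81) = (0 15 8 14)(1 10 16 3)(2 12 4 7)(5 11)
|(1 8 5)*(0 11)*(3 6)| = 6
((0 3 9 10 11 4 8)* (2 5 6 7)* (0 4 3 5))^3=(0 7 5 2 6)(3 11 10 9)(4 8)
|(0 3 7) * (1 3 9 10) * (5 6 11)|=6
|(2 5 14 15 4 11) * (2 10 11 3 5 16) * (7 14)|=|(2 16)(3 5 7 14 15 4)(10 11)|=6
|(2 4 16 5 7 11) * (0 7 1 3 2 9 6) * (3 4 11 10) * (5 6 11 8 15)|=12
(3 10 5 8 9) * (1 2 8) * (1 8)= (1 2)(3 10 5 8 9)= [0, 2, 1, 10, 4, 8, 6, 7, 9, 3, 5]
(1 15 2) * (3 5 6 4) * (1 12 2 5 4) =[0, 15, 12, 4, 3, 6, 1, 7, 8, 9, 10, 11, 2, 13, 14, 5] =(1 15 5 6)(2 12)(3 4)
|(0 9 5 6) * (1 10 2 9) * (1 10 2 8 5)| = |(0 10 8 5 6)(1 2 9)| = 15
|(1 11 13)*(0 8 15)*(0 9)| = 12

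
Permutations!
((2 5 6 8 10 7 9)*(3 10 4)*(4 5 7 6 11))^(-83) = ((2 7 9)(3 10 6 8 5 11 4))^(-83) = (2 7 9)(3 10 6 8 5 11 4)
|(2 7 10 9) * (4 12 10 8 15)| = |(2 7 8 15 4 12 10 9)| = 8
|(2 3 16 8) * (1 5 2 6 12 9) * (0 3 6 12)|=|(0 3 16 8 12 9 1 5 2 6)|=10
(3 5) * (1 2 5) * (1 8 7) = (1 2 5 3 8 7) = [0, 2, 5, 8, 4, 3, 6, 1, 7]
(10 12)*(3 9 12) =(3 9 12 10) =[0, 1, 2, 9, 4, 5, 6, 7, 8, 12, 3, 11, 10]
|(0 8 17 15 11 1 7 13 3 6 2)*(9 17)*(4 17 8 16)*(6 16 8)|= 45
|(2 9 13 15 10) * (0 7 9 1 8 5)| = 10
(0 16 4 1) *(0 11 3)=[16, 11, 2, 0, 1, 5, 6, 7, 8, 9, 10, 3, 12, 13, 14, 15, 4]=(0 16 4 1 11 3)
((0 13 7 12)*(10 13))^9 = ((0 10 13 7 12))^9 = (0 12 7 13 10)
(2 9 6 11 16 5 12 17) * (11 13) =(2 9 6 13 11 16 5 12 17) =[0, 1, 9, 3, 4, 12, 13, 7, 8, 6, 10, 16, 17, 11, 14, 15, 5, 2]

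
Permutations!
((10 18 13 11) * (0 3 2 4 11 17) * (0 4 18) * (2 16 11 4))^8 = (18)(0 11 3 10 16)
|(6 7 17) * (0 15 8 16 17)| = 7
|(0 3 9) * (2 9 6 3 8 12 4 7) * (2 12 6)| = |(0 8 6 3 2 9)(4 7 12)| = 6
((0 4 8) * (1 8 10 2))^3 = ((0 4 10 2 1 8))^3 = (0 2)(1 4)(8 10)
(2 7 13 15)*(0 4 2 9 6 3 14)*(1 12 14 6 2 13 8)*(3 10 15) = (0 4 13 3 6 10 15 9 2 7 8 1 12 14) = [4, 12, 7, 6, 13, 5, 10, 8, 1, 2, 15, 11, 14, 3, 0, 9]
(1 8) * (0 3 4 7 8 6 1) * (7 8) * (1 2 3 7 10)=(0 7 10 1 6 2 3 4 8)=[7, 6, 3, 4, 8, 5, 2, 10, 0, 9, 1]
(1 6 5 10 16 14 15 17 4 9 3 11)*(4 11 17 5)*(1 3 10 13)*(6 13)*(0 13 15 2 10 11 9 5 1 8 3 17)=(0 13 8 3)(1 15)(2 10 16 14)(4 5 6)(9 11 17)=[13, 15, 10, 0, 5, 6, 4, 7, 3, 11, 16, 17, 12, 8, 2, 1, 14, 9]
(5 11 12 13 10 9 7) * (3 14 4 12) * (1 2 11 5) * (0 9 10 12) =(0 9 7 1 2 11 3 14 4)(12 13) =[9, 2, 11, 14, 0, 5, 6, 1, 8, 7, 10, 3, 13, 12, 4]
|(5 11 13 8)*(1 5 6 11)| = 4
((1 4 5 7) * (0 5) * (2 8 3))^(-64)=((0 5 7 1 4)(2 8 3))^(-64)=(0 5 7 1 4)(2 3 8)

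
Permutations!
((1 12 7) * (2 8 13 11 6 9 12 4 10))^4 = ((1 4 10 2 8 13 11 6 9 12 7))^4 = (1 8 9 4 13 12 10 11 7 2 6)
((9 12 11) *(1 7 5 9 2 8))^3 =(1 9 2 7 12 8 5 11)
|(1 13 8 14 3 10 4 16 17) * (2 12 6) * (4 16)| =24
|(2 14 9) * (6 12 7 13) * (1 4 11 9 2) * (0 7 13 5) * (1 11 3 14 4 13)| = |(0 7 5)(1 13 6 12)(2 4 3 14)(9 11)| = 12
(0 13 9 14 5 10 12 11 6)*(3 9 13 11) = [11, 1, 2, 9, 4, 10, 0, 7, 8, 14, 12, 6, 3, 13, 5] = (0 11 6)(3 9 14 5 10 12)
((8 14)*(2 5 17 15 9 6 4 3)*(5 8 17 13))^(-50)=((2 8 14 17 15 9 6 4 3)(5 13))^(-50)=(2 15 3 17 4 14 6 8 9)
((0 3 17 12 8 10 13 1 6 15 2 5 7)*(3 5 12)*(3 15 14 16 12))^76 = ((0 5 7)(1 6 14 16 12 8 10 13)(2 3 17 15))^76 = (17)(0 5 7)(1 12)(6 8)(10 14)(13 16)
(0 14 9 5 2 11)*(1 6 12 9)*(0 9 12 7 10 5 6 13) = (0 14 1 13)(2 11 9 6 7 10 5) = [14, 13, 11, 3, 4, 2, 7, 10, 8, 6, 5, 9, 12, 0, 1]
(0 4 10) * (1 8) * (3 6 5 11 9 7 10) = (0 4 3 6 5 11 9 7 10)(1 8) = [4, 8, 2, 6, 3, 11, 5, 10, 1, 7, 0, 9]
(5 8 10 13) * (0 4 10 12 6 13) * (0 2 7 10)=(0 4)(2 7 10)(5 8 12 6 13)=[4, 1, 7, 3, 0, 8, 13, 10, 12, 9, 2, 11, 6, 5]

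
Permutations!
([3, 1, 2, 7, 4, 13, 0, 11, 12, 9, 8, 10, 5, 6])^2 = (0 7 10 12 13)(3 11 8 5 6)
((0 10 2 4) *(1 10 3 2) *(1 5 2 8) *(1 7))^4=(0 1 4 7 2 8 5 3 10)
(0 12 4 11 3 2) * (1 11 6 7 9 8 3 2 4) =(0 12 1 11 2)(3 4 6 7 9 8) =[12, 11, 0, 4, 6, 5, 7, 9, 3, 8, 10, 2, 1]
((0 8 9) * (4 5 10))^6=((0 8 9)(4 5 10))^6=(10)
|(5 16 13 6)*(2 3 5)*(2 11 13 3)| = |(3 5 16)(6 11 13)| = 3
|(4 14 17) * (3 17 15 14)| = 6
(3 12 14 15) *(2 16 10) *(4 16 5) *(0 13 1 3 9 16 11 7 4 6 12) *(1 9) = [13, 3, 5, 0, 11, 6, 12, 4, 8, 16, 2, 7, 14, 9, 15, 1, 10] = (0 13 9 16 10 2 5 6 12 14 15 1 3)(4 11 7)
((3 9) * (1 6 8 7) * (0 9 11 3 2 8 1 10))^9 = ((0 9 2 8 7 10)(1 6)(3 11))^9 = (0 8)(1 6)(2 10)(3 11)(7 9)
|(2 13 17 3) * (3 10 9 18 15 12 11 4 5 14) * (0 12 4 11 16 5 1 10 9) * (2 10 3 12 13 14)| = |(0 13 17 9 18 15 4 1 3 10)(2 14 12 16 5)| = 10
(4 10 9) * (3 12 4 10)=(3 12 4)(9 10)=[0, 1, 2, 12, 3, 5, 6, 7, 8, 10, 9, 11, 4]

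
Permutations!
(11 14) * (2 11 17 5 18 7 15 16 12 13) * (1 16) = (1 16 12 13 2 11 14 17 5 18 7 15) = [0, 16, 11, 3, 4, 18, 6, 15, 8, 9, 10, 14, 13, 2, 17, 1, 12, 5, 7]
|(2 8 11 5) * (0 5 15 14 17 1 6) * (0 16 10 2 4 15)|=|(0 5 4 15 14 17 1 6 16 10 2 8 11)|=13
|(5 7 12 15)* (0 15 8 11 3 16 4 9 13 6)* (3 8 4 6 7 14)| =|(0 15 5 14 3 16 6)(4 9 13 7 12)(8 11)| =70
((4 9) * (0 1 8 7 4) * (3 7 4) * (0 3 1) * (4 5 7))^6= ((1 8 5 7)(3 4 9))^6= (9)(1 5)(7 8)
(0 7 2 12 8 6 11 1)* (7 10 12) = (0 10 12 8 6 11 1)(2 7) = [10, 0, 7, 3, 4, 5, 11, 2, 6, 9, 12, 1, 8]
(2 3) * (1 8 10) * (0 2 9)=(0 2 3 9)(1 8 10)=[2, 8, 3, 9, 4, 5, 6, 7, 10, 0, 1]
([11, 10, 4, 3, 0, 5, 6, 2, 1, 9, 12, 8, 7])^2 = [8, 12, 0, 3, 11, 5, 6, 4, 10, 9, 7, 1, 2]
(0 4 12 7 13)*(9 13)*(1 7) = (0 4 12 1 7 9 13) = [4, 7, 2, 3, 12, 5, 6, 9, 8, 13, 10, 11, 1, 0]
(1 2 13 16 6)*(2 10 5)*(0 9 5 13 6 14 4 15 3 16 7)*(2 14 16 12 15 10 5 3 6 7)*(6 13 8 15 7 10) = (16)(0 9 3 12 7)(1 5 14 4 6)(2 10 8 15 13) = [9, 5, 10, 12, 6, 14, 1, 0, 15, 3, 8, 11, 7, 2, 4, 13, 16]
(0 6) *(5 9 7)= (0 6)(5 9 7)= [6, 1, 2, 3, 4, 9, 0, 5, 8, 7]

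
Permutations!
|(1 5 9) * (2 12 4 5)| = |(1 2 12 4 5 9)| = 6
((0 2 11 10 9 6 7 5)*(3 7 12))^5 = ((0 2 11 10 9 6 12 3 7 5))^5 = (0 6)(2 12)(3 11)(5 9)(7 10)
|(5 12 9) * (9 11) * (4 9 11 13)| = 5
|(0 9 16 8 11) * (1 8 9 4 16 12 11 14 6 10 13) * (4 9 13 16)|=|(0 9 12 11)(1 8 14 6 10 16 13)|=28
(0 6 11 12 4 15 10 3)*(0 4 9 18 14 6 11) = (0 11 12 9 18 14 6)(3 4 15 10) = [11, 1, 2, 4, 15, 5, 0, 7, 8, 18, 3, 12, 9, 13, 6, 10, 16, 17, 14]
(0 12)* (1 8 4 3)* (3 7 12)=(0 3 1 8 4 7 12)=[3, 8, 2, 1, 7, 5, 6, 12, 4, 9, 10, 11, 0]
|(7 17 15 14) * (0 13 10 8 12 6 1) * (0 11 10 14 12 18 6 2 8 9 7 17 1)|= 10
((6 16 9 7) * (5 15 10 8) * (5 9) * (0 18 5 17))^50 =((0 18 5 15 10 8 9 7 6 16 17))^50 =(0 9 18 7 5 6 15 16 10 17 8)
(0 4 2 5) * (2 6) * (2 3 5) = [4, 1, 2, 5, 6, 0, 3] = (0 4 6 3 5)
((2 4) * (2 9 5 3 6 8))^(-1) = (2 8 6 3 5 9 4)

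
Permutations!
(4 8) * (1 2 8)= [0, 2, 8, 3, 1, 5, 6, 7, 4]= (1 2 8 4)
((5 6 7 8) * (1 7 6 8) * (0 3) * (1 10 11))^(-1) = ((0 3)(1 7 10 11)(5 8))^(-1) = (0 3)(1 11 10 7)(5 8)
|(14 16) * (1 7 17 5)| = |(1 7 17 5)(14 16)| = 4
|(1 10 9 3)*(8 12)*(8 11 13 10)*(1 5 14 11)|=|(1 8 12)(3 5 14 11 13 10 9)|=21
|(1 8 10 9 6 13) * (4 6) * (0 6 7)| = 9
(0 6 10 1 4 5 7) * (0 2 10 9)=(0 6 9)(1 4 5 7 2 10)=[6, 4, 10, 3, 5, 7, 9, 2, 8, 0, 1]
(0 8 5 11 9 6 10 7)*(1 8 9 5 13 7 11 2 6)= (0 9 1 8 13 7)(2 6 10 11 5)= [9, 8, 6, 3, 4, 2, 10, 0, 13, 1, 11, 5, 12, 7]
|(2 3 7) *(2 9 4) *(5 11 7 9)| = |(2 3 9 4)(5 11 7)| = 12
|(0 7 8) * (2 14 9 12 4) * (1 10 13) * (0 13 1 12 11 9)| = |(0 7 8 13 12 4 2 14)(1 10)(9 11)| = 8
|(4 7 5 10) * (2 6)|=4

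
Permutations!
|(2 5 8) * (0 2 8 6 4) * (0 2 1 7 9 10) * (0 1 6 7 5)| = 20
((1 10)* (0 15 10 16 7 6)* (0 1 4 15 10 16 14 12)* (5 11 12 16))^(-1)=(0 12 11 5 15 4 10)(1 6 7 16 14)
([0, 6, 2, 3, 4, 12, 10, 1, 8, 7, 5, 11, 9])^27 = [0, 7, 2, 3, 4, 10, 1, 9, 8, 12, 6, 11, 5]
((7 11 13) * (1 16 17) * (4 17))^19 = (1 17 4 16)(7 11 13)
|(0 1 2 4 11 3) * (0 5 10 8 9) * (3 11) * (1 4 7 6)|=28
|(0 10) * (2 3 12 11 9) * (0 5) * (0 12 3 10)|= 6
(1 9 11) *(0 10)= [10, 9, 2, 3, 4, 5, 6, 7, 8, 11, 0, 1]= (0 10)(1 9 11)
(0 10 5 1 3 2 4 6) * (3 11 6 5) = [10, 11, 4, 2, 5, 1, 0, 7, 8, 9, 3, 6] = (0 10 3 2 4 5 1 11 6)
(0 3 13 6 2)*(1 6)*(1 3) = (0 1 6 2)(3 13) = [1, 6, 0, 13, 4, 5, 2, 7, 8, 9, 10, 11, 12, 3]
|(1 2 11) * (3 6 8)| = |(1 2 11)(3 6 8)| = 3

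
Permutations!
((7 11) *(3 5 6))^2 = ((3 5 6)(7 11))^2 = (11)(3 6 5)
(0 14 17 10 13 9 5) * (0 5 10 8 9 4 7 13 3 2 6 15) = (0 14 17 8 9 10 3 2 6 15)(4 7 13) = [14, 1, 6, 2, 7, 5, 15, 13, 9, 10, 3, 11, 12, 4, 17, 0, 16, 8]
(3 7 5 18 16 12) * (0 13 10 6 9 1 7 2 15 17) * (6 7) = (0 13 10 7 5 18 16 12 3 2 15 17)(1 6 9) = [13, 6, 15, 2, 4, 18, 9, 5, 8, 1, 7, 11, 3, 10, 14, 17, 12, 0, 16]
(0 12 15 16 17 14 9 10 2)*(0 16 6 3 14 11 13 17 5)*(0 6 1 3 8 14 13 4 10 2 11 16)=[12, 3, 0, 13, 10, 6, 8, 7, 14, 2, 11, 4, 15, 17, 9, 1, 5, 16]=(0 12 15 1 3 13 17 16 5 6 8 14 9 2)(4 10 11)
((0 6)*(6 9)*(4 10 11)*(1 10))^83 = (0 6 9)(1 4 11 10)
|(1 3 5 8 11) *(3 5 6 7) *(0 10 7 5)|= |(0 10 7 3 6 5 8 11 1)|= 9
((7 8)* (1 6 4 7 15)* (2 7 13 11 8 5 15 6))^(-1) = ((1 2 7 5 15)(4 13 11 8 6))^(-1) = (1 15 5 7 2)(4 6 8 11 13)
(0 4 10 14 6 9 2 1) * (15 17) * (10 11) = (0 4 11 10 14 6 9 2 1)(15 17) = [4, 0, 1, 3, 11, 5, 9, 7, 8, 2, 14, 10, 12, 13, 6, 17, 16, 15]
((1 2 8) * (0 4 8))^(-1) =(0 2 1 8 4)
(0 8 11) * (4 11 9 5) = (0 8 9 5 4 11) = [8, 1, 2, 3, 11, 4, 6, 7, 9, 5, 10, 0]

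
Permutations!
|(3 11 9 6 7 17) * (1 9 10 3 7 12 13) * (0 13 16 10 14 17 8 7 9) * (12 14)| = 60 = |(0 13 1)(3 11 12 16 10)(6 14 17 9)(7 8)|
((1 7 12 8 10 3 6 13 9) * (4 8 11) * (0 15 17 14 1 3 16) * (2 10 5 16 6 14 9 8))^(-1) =((0 15 17 9 3 14 1 7 12 11 4 2 10 6 13 8 5 16))^(-1) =(0 16 5 8 13 6 10 2 4 11 12 7 1 14 3 9 17 15)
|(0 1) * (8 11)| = |(0 1)(8 11)| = 2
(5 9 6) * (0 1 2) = (0 1 2)(5 9 6) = [1, 2, 0, 3, 4, 9, 5, 7, 8, 6]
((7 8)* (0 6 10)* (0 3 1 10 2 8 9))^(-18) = (10)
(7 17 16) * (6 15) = (6 15)(7 17 16) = [0, 1, 2, 3, 4, 5, 15, 17, 8, 9, 10, 11, 12, 13, 14, 6, 7, 16]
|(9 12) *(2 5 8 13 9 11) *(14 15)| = |(2 5 8 13 9 12 11)(14 15)| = 14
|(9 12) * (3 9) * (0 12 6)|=5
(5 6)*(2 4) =(2 4)(5 6) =[0, 1, 4, 3, 2, 6, 5]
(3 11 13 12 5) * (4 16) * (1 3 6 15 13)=(1 3 11)(4 16)(5 6 15 13 12)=[0, 3, 2, 11, 16, 6, 15, 7, 8, 9, 10, 1, 5, 12, 14, 13, 4]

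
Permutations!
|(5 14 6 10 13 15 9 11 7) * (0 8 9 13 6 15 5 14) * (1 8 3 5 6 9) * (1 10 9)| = 21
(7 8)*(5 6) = [0, 1, 2, 3, 4, 6, 5, 8, 7] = (5 6)(7 8)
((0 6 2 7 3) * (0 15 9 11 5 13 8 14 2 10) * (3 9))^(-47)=(0 6 10)(2 7 9 11 5 13 8 14)(3 15)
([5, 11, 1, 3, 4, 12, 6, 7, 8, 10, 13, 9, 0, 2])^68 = [12, 9, 11, 3, 4, 0, 6, 7, 8, 13, 2, 10, 5, 1]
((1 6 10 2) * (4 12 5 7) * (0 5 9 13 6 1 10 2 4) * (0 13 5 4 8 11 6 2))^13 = (0 4 12 9 5 7 13 2 10 8 11 6)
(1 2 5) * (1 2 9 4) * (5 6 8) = [0, 9, 6, 3, 1, 2, 8, 7, 5, 4] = (1 9 4)(2 6 8 5)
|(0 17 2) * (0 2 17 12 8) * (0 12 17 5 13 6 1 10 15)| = 8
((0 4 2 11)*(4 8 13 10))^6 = ((0 8 13 10 4 2 11))^6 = (0 11 2 4 10 13 8)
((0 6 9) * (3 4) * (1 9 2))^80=((0 6 2 1 9)(3 4))^80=(9)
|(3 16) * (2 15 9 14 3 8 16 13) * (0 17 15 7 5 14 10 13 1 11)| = 26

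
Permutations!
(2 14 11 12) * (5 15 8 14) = [0, 1, 5, 3, 4, 15, 6, 7, 14, 9, 10, 12, 2, 13, 11, 8] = (2 5 15 8 14 11 12)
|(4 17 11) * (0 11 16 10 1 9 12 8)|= |(0 11 4 17 16 10 1 9 12 8)|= 10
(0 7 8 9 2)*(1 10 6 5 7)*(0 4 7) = [1, 10, 4, 3, 7, 0, 5, 8, 9, 2, 6] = (0 1 10 6 5)(2 4 7 8 9)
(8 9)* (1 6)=[0, 6, 2, 3, 4, 5, 1, 7, 9, 8]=(1 6)(8 9)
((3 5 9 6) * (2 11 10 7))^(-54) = (2 10)(3 9)(5 6)(7 11)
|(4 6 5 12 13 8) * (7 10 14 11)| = 12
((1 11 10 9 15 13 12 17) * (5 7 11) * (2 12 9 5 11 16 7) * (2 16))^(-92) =(1 12 7 5 11 17 2 16 10)(9 15 13)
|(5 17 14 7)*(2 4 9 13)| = |(2 4 9 13)(5 17 14 7)| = 4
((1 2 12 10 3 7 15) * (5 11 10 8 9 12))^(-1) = ((1 2 5 11 10 3 7 15)(8 9 12))^(-1) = (1 15 7 3 10 11 5 2)(8 12 9)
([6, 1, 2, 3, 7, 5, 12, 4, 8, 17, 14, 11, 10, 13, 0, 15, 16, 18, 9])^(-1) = (0 14 10 12 6)(4 7)(9 18 17)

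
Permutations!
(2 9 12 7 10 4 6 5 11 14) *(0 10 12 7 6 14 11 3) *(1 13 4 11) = (0 10 11 1 13 4 14 2 9 7 12 6 5 3) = [10, 13, 9, 0, 14, 3, 5, 12, 8, 7, 11, 1, 6, 4, 2]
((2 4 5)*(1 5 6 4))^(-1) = (1 2 5)(4 6)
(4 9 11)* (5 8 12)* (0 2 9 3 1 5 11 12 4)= (0 2 9 12 11)(1 5 8 4 3)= [2, 5, 9, 1, 3, 8, 6, 7, 4, 12, 10, 0, 11]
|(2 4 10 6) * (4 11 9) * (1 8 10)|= 8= |(1 8 10 6 2 11 9 4)|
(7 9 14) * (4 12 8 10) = (4 12 8 10)(7 9 14) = [0, 1, 2, 3, 12, 5, 6, 9, 10, 14, 4, 11, 8, 13, 7]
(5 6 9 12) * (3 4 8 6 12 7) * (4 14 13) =[0, 1, 2, 14, 8, 12, 9, 3, 6, 7, 10, 11, 5, 4, 13] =(3 14 13 4 8 6 9 7)(5 12)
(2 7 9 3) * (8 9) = (2 7 8 9 3) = [0, 1, 7, 2, 4, 5, 6, 8, 9, 3]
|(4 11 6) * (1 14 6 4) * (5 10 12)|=6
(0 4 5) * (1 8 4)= [1, 8, 2, 3, 5, 0, 6, 7, 4]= (0 1 8 4 5)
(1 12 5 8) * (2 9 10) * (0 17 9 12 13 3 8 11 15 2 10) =[17, 13, 12, 8, 4, 11, 6, 7, 1, 0, 10, 15, 5, 3, 14, 2, 16, 9] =(0 17 9)(1 13 3 8)(2 12 5 11 15)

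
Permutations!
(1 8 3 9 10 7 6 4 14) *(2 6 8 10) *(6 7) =(1 10 6 4 14)(2 7 8 3 9) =[0, 10, 7, 9, 14, 5, 4, 8, 3, 2, 6, 11, 12, 13, 1]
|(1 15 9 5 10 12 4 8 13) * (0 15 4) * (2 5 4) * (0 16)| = |(0 15 9 4 8 13 1 2 5 10 12 16)| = 12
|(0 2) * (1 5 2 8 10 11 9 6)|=|(0 8 10 11 9 6 1 5 2)|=9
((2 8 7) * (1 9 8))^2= ((1 9 8 7 2))^2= (1 8 2 9 7)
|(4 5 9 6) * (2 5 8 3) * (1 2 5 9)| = 8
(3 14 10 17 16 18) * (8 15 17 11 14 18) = [0, 1, 2, 18, 4, 5, 6, 7, 15, 9, 11, 14, 12, 13, 10, 17, 8, 16, 3] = (3 18)(8 15 17 16)(10 11 14)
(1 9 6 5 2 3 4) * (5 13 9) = (1 5 2 3 4)(6 13 9) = [0, 5, 3, 4, 1, 2, 13, 7, 8, 6, 10, 11, 12, 9]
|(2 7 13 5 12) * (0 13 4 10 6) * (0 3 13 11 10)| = 11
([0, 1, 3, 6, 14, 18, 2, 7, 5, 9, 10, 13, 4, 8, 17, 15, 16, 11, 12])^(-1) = [0, 1, 6, 2, 12, 8, 3, 7, 13, 9, 10, 17, 18, 11, 4, 15, 16, 14, 5]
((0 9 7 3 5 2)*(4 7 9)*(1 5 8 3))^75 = (9)(0 1)(2 7)(3 8)(4 5)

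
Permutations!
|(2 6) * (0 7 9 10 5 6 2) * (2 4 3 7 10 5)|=9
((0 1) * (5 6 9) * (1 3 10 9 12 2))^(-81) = (12)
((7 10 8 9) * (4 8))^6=((4 8 9 7 10))^6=(4 8 9 7 10)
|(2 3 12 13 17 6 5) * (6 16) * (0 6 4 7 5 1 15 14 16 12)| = |(0 6 1 15 14 16 4 7 5 2 3)(12 13 17)| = 33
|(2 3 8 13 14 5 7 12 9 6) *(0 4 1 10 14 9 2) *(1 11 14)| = 26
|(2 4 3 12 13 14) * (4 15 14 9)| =|(2 15 14)(3 12 13 9 4)| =15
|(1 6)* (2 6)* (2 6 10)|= |(1 6)(2 10)|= 2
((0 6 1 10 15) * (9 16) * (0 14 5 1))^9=((0 6)(1 10 15 14 5)(9 16))^9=(0 6)(1 5 14 15 10)(9 16)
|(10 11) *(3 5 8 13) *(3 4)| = 10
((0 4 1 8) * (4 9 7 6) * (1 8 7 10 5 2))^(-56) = (0 2 4 10 7)(1 8 5 6 9)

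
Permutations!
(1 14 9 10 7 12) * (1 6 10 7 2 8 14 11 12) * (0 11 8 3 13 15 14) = (0 11 12 6 10 2 3 13 15 14 9 7 1 8) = [11, 8, 3, 13, 4, 5, 10, 1, 0, 7, 2, 12, 6, 15, 9, 14]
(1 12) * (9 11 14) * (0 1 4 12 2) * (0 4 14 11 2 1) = (2 4 12 14 9) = [0, 1, 4, 3, 12, 5, 6, 7, 8, 2, 10, 11, 14, 13, 9]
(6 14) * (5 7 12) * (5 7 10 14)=(5 10 14 6)(7 12)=[0, 1, 2, 3, 4, 10, 5, 12, 8, 9, 14, 11, 7, 13, 6]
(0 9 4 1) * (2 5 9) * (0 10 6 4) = (0 2 5 9)(1 10 6 4) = [2, 10, 5, 3, 1, 9, 4, 7, 8, 0, 6]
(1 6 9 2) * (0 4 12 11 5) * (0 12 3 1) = (0 4 3 1 6 9 2)(5 12 11) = [4, 6, 0, 1, 3, 12, 9, 7, 8, 2, 10, 5, 11]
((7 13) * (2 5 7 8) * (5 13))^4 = (2 13 8)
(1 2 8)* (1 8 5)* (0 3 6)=(8)(0 3 6)(1 2 5)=[3, 2, 5, 6, 4, 1, 0, 7, 8]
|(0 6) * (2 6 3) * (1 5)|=|(0 3 2 6)(1 5)|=4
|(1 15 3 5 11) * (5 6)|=|(1 15 3 6 5 11)|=6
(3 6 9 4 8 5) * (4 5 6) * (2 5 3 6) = (2 5 6 9 3 4 8) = [0, 1, 5, 4, 8, 6, 9, 7, 2, 3]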